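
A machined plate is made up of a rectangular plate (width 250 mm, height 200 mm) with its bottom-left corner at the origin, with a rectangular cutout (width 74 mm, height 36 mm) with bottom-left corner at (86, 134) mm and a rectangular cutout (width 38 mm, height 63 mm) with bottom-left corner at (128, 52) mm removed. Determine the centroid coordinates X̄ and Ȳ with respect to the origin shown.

plate: A = 250 × 200 = 50000.00, centroid at (125.00, 100.00).
hole 1: A = −(74 × 36) = -2664.00, centroid at (123.00, 152.00).
hole 2: A = −(38 × 63) = -2394.00, centroid at (147.00, 83.50).
ΣA = 44942.00 mm²
ΣAX̄ = (50000.00)(125.00) + (-2664.00)(123.00) + (-2394.00)(147.00) = 5570410.00 mm³
ΣAȲ = (50000.00)(100.00) + (-2664.00)(152.00) + (-2394.00)(83.50) = 4395173.00 mm³
X̄ = 5570410.00 / 44942.00 = 123.95 mm
Ȳ = 4395173.00 / 44942.00 = 97.80 mm

X̄ = 123.95 mm, Ȳ = 97.80 mm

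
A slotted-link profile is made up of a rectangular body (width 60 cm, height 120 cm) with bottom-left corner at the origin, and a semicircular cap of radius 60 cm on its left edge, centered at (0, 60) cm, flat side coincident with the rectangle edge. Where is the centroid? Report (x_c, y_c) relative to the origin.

x_c = 5.60 cm, y_c = 60.00 cm

Part | A | x̄ᵢ | ȳᵢ | A·x̄ᵢ | A·ȳᵢ
rectangular body | 7200.00 | 30.00 | 60.00 | 216000.00 | 432000.00
semicircular end | 5654.87 | -25.46 | 60.00 | -144000.00 | 339292.01
Σ | 12854.87 |  |  | 72000.00 | 771292.01
x_c = 72000.00 / 12854.87 = 5.60 cm
y_c = 771292.01 / 12854.87 = 60.00 cm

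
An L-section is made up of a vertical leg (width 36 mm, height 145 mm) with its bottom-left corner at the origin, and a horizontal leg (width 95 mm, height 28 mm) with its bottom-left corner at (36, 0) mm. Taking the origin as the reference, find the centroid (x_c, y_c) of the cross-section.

x_c = 40.11 mm, y_c = 52.75 mm

vertical leg: A = 36 × 145 = 5220.00, centroid at (18.00, 72.50).
horizontal leg: A = 95 × 28 = 2660.00, centroid at (83.50, 14.00).
ΣA = 7880.00 mm²
ΣAx_c = (5220.00)(18.00) + (2660.00)(83.50) = 316070.00 mm³
ΣAy_c = (5220.00)(72.50) + (2660.00)(14.00) = 415690.00 mm³
x_c = 316070.00 / 7880.00 = 40.11 mm
y_c = 415690.00 / 7880.00 = 52.75 mm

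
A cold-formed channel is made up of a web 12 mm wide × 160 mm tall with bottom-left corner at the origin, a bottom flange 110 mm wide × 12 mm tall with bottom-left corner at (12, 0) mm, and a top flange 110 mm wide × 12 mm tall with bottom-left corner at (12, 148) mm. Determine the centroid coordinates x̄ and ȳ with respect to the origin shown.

web: A = 12 × 160 = 1920.00, centroid at (6.00, 80.00).
bottom flange: A = 110 × 12 = 1320.00, centroid at (67.00, 6.00).
top flange: A = 110 × 12 = 1320.00, centroid at (67.00, 154.00).
ΣA = 4560.00 mm²
ΣAx̄ = (1920.00)(6.00) + (1320.00)(67.00) + (1320.00)(67.00) = 188400.00 mm³
ΣAȳ = (1920.00)(80.00) + (1320.00)(6.00) + (1320.00)(154.00) = 364800.00 mm³
x̄ = 188400.00 / 4560.00 = 41.32 mm
ȳ = 364800.00 / 4560.00 = 80.00 mm

x̄ = 41.32 mm, ȳ = 80.00 mm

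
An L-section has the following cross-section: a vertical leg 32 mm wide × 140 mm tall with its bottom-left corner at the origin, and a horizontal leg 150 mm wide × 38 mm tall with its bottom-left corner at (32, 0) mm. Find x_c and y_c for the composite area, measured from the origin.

vertical leg: A = 32 × 140 = 4480.00, centroid at (16.00, 70.00).
horizontal leg: A = 150 × 38 = 5700.00, centroid at (107.00, 19.00).
ΣA = 10180.00 mm²
ΣAx_c = (4480.00)(16.00) + (5700.00)(107.00) = 681580.00 mm³
ΣAy_c = (4480.00)(70.00) + (5700.00)(19.00) = 421900.00 mm³
x_c = 681580.00 / 10180.00 = 66.95 mm
y_c = 421900.00 / 10180.00 = 41.44 mm

x_c = 66.95 mm, y_c = 41.44 mm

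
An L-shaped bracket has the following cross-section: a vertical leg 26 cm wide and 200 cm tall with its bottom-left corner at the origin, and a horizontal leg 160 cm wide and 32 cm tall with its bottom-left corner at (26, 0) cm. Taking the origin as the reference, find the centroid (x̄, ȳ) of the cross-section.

x̄ = 59.14 cm, ȳ = 58.33 cm

vertical leg: A = 26 × 200 = 5200.00, centroid at (13.00, 100.00).
horizontal leg: A = 160 × 32 = 5120.00, centroid at (106.00, 16.00).
ΣA = 10320.00 cm², ΣAx̄ = 610320.00 cm³, ΣAȳ = 601920.00 cm³.
x̄ = 610320.00/10320.00 = 59.14 cm; ȳ = 601920.00/10320.00 = 58.33 cm.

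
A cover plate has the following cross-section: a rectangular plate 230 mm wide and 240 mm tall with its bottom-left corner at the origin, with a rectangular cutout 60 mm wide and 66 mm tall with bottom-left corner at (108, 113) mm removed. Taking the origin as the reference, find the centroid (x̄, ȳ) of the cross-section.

Part | A | x̄ᵢ | ȳᵢ | A·x̄ᵢ | A·ȳᵢ
plate | 55200.00 | 115.00 | 120.00 | 6348000.00 | 6624000.00
hole | -3960.00 | 138.00 | 146.00 | -546480.00 | -578160.00
Σ | 51240.00 |  |  | 5801520.00 | 6045840.00
x̄ = 5801520.00 / 51240.00 = 113.22 mm
ȳ = 6045840.00 / 51240.00 = 117.99 mm

x̄ = 113.22 mm, ȳ = 117.99 mm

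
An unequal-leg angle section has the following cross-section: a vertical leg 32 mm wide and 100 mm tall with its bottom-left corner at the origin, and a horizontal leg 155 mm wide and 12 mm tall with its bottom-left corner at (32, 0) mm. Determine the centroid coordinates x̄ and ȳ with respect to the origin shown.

x̄ = 50.37 mm, ȳ = 33.83 mm

vertical leg: A = 32 × 100 = 3200.00, centroid at (16.00, 50.00).
horizontal leg: A = 155 × 12 = 1860.00, centroid at (109.50, 6.00).
ΣA = 5060.00 mm²
ΣAx̄ = (3200.00)(16.00) + (1860.00)(109.50) = 254870.00 mm³
ΣAȳ = (3200.00)(50.00) + (1860.00)(6.00) = 171160.00 mm³
x̄ = 254870.00 / 5060.00 = 50.37 mm
ȳ = 171160.00 / 5060.00 = 33.83 mm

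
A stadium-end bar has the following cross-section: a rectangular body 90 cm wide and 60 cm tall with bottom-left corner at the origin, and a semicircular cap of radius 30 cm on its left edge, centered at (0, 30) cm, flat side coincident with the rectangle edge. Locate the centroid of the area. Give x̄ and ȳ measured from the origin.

rectangular body: A = 90 × 60 = 5400.00, centroid at (45.00, 30.00).
semicircular end: A = ½π·30² = 1413.72, centroid at (-12.73, 30.00).
ΣA = 6813.72 cm², ΣAx̄ = 225000.00 cm³, ΣAȳ = 204411.50 cm³.
x̄ = 225000.00/6813.72 = 33.02 cm; ȳ = 204411.50/6813.72 = 30.00 cm.

x̄ = 33.02 cm, ȳ = 30.00 cm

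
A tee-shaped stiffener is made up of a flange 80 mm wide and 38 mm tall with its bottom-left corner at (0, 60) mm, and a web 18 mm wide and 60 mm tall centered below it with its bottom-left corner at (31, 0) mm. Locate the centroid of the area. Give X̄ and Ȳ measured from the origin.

web: A = 18 × 60 = 1080.00, centroid at (40.00, 30.00).
flange: A = 80 × 38 = 3040.00, centroid at (40.00, 79.00).
ΣA = 4120.00 mm²
ΣAX̄ = (1080.00)(40.00) + (3040.00)(40.00) = 164800.00 mm³
ΣAȲ = (1080.00)(30.00) + (3040.00)(79.00) = 272560.00 mm³
X̄ = 164800.00 / 4120.00 = 40.00 mm
Ȳ = 272560.00 / 4120.00 = 66.16 mm

X̄ = 40.00 mm, Ȳ = 66.16 mm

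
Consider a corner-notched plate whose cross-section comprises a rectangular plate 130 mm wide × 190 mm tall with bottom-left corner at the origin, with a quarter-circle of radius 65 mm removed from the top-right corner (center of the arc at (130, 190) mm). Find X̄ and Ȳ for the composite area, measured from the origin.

X̄ = 59.19 mm, Ȳ = 84.54 mm

plate: A = 130 × 190 = 24700.00, centroid at (65.00, 95.00).
removed quarter-circle: A = −¼π·65² = -3318.31, centroid at (102.41, 162.41).
ΣA = 21381.69 mm²
ΣAX̄ = (24700.00)(65.00) + (-3318.31)(102.41) = 1265661.73 mm³
ΣAȲ = (24700.00)(95.00) + (-3318.31)(162.41) = 1807563.29 mm³
X̄ = 1265661.73 / 21381.69 = 59.19 mm
Ȳ = 1807563.29 / 21381.69 = 84.54 mm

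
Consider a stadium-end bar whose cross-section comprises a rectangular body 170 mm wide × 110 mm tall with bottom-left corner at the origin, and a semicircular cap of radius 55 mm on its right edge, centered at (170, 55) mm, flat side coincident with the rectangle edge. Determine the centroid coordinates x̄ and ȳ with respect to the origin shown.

x̄ = 106.95 mm, ȳ = 55.00 mm

Part | A | x̄ᵢ | ȳᵢ | A·x̄ᵢ | A·ȳᵢ
rectangular body | 18700.00 | 85.00 | 55.00 | 1589500.00 | 1028500.00
semicircular end | 4751.66 | 193.34 | 55.00 | 918698.68 | 261341.24
Σ | 23451.66 |  |  | 2508198.68 | 1289841.24
x̄ = 2508198.68 / 23451.66 = 106.95 mm
ȳ = 1289841.24 / 23451.66 = 55.00 mm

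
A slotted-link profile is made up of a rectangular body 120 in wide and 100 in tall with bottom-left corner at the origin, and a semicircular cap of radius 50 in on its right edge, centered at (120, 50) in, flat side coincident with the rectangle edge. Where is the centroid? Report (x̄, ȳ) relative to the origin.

x̄ = 80.03 in, ȳ = 50.00 in

rectangular body: A = 120 × 100 = 12000.00, centroid at (60.00, 50.00).
semicircular end: A = ½π·50² = 3926.99, centroid at (141.22, 50.00).
ΣA = 15926.99 in²
ΣAx̄ = (12000.00)(60.00) + (3926.99)(141.22) = 1274572.23 in³
ΣAȳ = (12000.00)(50.00) + (3926.99)(50.00) = 796349.54 in³
x̄ = 1274572.23 / 15926.99 = 80.03 in
ȳ = 796349.54 / 15926.99 = 50.00 in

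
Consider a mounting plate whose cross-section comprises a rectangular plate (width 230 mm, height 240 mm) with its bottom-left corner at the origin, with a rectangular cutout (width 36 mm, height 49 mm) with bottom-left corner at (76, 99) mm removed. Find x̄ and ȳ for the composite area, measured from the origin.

plate: A = 230 × 240 = 55200.00, centroid at (115.00, 120.00).
hole: A = −(36 × 49) = -1764.00, centroid at (94.00, 123.50).
ΣA = 53436.00 mm²
ΣAx̄ = (55200.00)(115.00) + (-1764.00)(94.00) = 6182184.00 mm³
ΣAȳ = (55200.00)(120.00) + (-1764.00)(123.50) = 6406146.00 mm³
x̄ = 6182184.00 / 53436.00 = 115.69 mm
ȳ = 6406146.00 / 53436.00 = 119.88 mm

x̄ = 115.69 mm, ȳ = 119.88 mm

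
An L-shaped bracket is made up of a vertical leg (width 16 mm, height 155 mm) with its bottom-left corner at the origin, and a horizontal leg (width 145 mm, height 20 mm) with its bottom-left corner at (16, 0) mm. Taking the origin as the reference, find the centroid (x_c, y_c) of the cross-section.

vertical leg: A = 16 × 155 = 2480.00, centroid at (8.00, 77.50).
horizontal leg: A = 145 × 20 = 2900.00, centroid at (88.50, 10.00).
ΣA = 5380.00 mm², ΣAx_c = 276490.00 mm³, ΣAy_c = 221200.00 mm³.
x_c = 276490.00/5380.00 = 51.39 mm; y_c = 221200.00/5380.00 = 41.12 mm.

x_c = 51.39 mm, y_c = 41.12 mm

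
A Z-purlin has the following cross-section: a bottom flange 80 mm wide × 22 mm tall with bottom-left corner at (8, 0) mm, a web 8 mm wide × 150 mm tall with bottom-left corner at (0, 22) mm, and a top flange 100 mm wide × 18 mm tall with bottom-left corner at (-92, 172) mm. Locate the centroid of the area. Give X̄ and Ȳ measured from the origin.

Part | A | x̄ᵢ | ȳᵢ | A·x̄ᵢ | A·ȳᵢ
bottom flange | 1760.00 | 48.00 | 11.00 | 84480.00 | 19360.00
web | 1200.00 | 4.00 | 97.00 | 4800.00 | 116400.00
top flange | 1800.00 | -42.00 | 181.00 | -75600.00 | 325800.00
Σ | 4760.00 |  |  | 13680.00 | 461560.00
X̄ = 13680.00 / 4760.00 = 2.87 mm
Ȳ = 461560.00 / 4760.00 = 96.97 mm

X̄ = 2.87 mm, Ȳ = 96.97 mm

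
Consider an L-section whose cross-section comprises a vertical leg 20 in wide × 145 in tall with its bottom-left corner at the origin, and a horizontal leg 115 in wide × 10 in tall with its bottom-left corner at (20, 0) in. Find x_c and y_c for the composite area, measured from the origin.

x_c = 29.17 in, y_c = 53.33 in

vertical leg: A = 20 × 145 = 2900.00, centroid at (10.00, 72.50).
horizontal leg: A = 115 × 10 = 1150.00, centroid at (77.50, 5.00).
ΣA = 4050.00 in², ΣAx_c = 118125.00 in³, ΣAy_c = 216000.00 in³.
x_c = 118125.00/4050.00 = 29.17 in; y_c = 216000.00/4050.00 = 53.33 in.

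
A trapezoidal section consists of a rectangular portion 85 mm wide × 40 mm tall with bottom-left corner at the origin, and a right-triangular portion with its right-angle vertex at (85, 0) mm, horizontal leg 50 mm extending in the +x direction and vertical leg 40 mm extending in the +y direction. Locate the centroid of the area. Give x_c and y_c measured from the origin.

x_c = 55.95 mm, y_c = 18.48 mm

rectangular portion: A = 85 × 40 = 3400.00, centroid at (42.50, 20.00).
triangular portion: A = ½·50·40 = 1000.00, centroid at (101.67, 13.33).
ΣA = 4400.00 mm²
ΣAx_c = (3400.00)(42.50) + (1000.00)(101.67) = 246166.67 mm³
ΣAy_c = (3400.00)(20.00) + (1000.00)(13.33) = 81333.33 mm³
x_c = 246166.67 / 4400.00 = 55.95 mm
y_c = 81333.33 / 4400.00 = 18.48 mm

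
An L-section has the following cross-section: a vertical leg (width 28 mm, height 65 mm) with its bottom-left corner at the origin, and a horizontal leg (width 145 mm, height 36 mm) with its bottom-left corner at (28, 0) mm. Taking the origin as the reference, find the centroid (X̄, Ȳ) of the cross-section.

vertical leg: A = 28 × 65 = 1820.00, centroid at (14.00, 32.50).
horizontal leg: A = 145 × 36 = 5220.00, centroid at (100.50, 18.00).
ΣA = 7040.00 mm²
ΣAX̄ = (1820.00)(14.00) + (5220.00)(100.50) = 550090.00 mm³
ΣAȲ = (1820.00)(32.50) + (5220.00)(18.00) = 153110.00 mm³
X̄ = 550090.00 / 7040.00 = 78.14 mm
Ȳ = 153110.00 / 7040.00 = 21.75 mm

X̄ = 78.14 mm, Ȳ = 21.75 mm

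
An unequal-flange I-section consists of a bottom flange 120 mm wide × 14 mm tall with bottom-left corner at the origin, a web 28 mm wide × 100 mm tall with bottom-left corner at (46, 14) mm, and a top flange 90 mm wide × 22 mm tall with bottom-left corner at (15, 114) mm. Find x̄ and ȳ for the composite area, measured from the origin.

Part | A | x̄ᵢ | ȳᵢ | A·x̄ᵢ | A·ȳᵢ
bottom flange | 1680.00 | 60.00 | 7.00 | 100800.00 | 11760.00
web | 2800.00 | 60.00 | 64.00 | 168000.00 | 179200.00
top flange | 1980.00 | 60.00 | 125.00 | 118800.00 | 247500.00
Σ | 6460.00 |  |  | 387600.00 | 438460.00
x̄ = 387600.00 / 6460.00 = 60.00 mm
ȳ = 438460.00 / 6460.00 = 67.87 mm

x̄ = 60.00 mm, ȳ = 67.87 mm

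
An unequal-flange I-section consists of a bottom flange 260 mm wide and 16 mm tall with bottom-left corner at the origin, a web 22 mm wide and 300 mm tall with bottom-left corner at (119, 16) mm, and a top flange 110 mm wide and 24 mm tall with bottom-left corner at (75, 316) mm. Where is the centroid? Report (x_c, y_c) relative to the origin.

x_c = 130.00 mm, y_c = 148.87 mm

bottom flange: A = 260 × 16 = 4160.00, centroid at (130.00, 8.00).
web: A = 22 × 300 = 6600.00, centroid at (130.00, 166.00).
top flange: A = 110 × 24 = 2640.00, centroid at (130.00, 328.00).
ΣA = 13400.00 mm², ΣAx_c = 1742000.00 mm³, ΣAy_c = 1994800.00 mm³.
x_c = 1742000.00/13400.00 = 130.00 mm; y_c = 1994800.00/13400.00 = 148.87 mm.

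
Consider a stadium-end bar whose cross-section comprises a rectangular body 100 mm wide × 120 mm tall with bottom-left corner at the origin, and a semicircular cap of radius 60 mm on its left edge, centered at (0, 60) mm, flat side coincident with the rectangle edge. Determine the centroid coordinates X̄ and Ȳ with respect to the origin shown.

rectangular body: A = 100 × 120 = 12000.00, centroid at (50.00, 60.00).
semicircular end: A = ½π·60² = 5654.87, centroid at (-25.46, 60.00).
ΣA = 17654.87 mm², ΣAX̄ = 456000.00 mm³, ΣAȲ = 1059292.01 mm³.
X̄ = 456000.00/17654.87 = 25.83 mm; Ȳ = 1059292.01/17654.87 = 60.00 mm.

X̄ = 25.83 mm, Ȳ = 60.00 mm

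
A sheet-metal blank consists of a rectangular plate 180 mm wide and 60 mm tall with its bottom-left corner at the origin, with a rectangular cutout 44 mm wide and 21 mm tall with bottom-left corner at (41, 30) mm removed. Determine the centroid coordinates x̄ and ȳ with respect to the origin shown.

x̄ = 92.53 mm, ȳ = 29.02 mm

plate: A = 180 × 60 = 10800.00, centroid at (90.00, 30.00).
hole: A = −(44 × 21) = -924.00, centroid at (63.00, 40.50).
ΣA = 9876.00 mm²
ΣAx̄ = (10800.00)(90.00) + (-924.00)(63.00) = 913788.00 mm³
ΣAȳ = (10800.00)(30.00) + (-924.00)(40.50) = 286578.00 mm³
x̄ = 913788.00 / 9876.00 = 92.53 mm
ȳ = 286578.00 / 9876.00 = 29.02 mm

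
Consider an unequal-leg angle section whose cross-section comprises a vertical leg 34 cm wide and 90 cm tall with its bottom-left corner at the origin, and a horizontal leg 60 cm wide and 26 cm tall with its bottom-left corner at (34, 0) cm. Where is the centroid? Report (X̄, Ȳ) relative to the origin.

X̄ = 32.87 cm, Ȳ = 34.19 cm

Part | A | x̄ᵢ | ȳᵢ | A·x̄ᵢ | A·ȳᵢ
vertical leg | 3060.00 | 17.00 | 45.00 | 52020.00 | 137700.00
horizontal leg | 1560.00 | 64.00 | 13.00 | 99840.00 | 20280.00
Σ | 4620.00 |  |  | 151860.00 | 157980.00
X̄ = 151860.00 / 4620.00 = 32.87 cm
Ȳ = 157980.00 / 4620.00 = 34.19 cm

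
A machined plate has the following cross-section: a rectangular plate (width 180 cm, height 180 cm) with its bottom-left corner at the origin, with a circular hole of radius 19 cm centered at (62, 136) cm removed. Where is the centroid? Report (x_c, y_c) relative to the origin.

x_c = 91.02 cm, y_c = 88.33 cm

Part | A | x̄ᵢ | ȳᵢ | A·x̄ᵢ | A·ȳᵢ
plate | 32400.00 | 90.00 | 90.00 | 2916000.00 | 2916000.00
hole | -1134.11 | 62.00 | 136.00 | -70315.13 | -154239.63
Σ | 31265.89 |  |  | 2845684.87 | 2761760.37
x_c = 2845684.87 / 31265.89 = 91.02 cm
y_c = 2761760.37 / 31265.89 = 88.33 cm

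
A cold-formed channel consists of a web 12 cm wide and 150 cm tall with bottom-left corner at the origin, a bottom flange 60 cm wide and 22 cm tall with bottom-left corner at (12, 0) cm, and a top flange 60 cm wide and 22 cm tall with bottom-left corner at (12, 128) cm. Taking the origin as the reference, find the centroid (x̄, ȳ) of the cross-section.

x̄ = 27.41 cm, ȳ = 75.00 cm

Part | A | x̄ᵢ | ȳᵢ | A·x̄ᵢ | A·ȳᵢ
web | 1800.00 | 6.00 | 75.00 | 10800.00 | 135000.00
bottom flange | 1320.00 | 42.00 | 11.00 | 55440.00 | 14520.00
top flange | 1320.00 | 42.00 | 139.00 | 55440.00 | 183480.00
Σ | 4440.00 |  |  | 121680.00 | 333000.00
x̄ = 121680.00 / 4440.00 = 27.41 cm
ȳ = 333000.00 / 4440.00 = 75.00 cm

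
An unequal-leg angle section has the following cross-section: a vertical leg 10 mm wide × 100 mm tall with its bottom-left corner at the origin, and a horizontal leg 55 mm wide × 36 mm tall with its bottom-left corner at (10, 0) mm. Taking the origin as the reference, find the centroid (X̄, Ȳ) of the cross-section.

X̄ = 26.59 mm, Ȳ = 28.74 mm

vertical leg: A = 10 × 100 = 1000.00, centroid at (5.00, 50.00).
horizontal leg: A = 55 × 36 = 1980.00, centroid at (37.50, 18.00).
ΣA = 2980.00 mm²
ΣAX̄ = (1000.00)(5.00) + (1980.00)(37.50) = 79250.00 mm³
ΣAȲ = (1000.00)(50.00) + (1980.00)(18.00) = 85640.00 mm³
X̄ = 79250.00 / 2980.00 = 26.59 mm
Ȳ = 85640.00 / 2980.00 = 28.74 mm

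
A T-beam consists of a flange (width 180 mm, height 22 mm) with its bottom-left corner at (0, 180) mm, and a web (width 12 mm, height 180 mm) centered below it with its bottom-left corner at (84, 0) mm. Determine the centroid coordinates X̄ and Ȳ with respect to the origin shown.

X̄ = 90.00 mm, Ȳ = 155.35 mm

web: A = 12 × 180 = 2160.00, centroid at (90.00, 90.00).
flange: A = 180 × 22 = 3960.00, centroid at (90.00, 191.00).
ΣA = 6120.00 mm², ΣAX̄ = 550800.00 mm³, ΣAȲ = 950760.00 mm³.
X̄ = 550800.00/6120.00 = 90.00 mm; Ȳ = 950760.00/6120.00 = 155.35 mm.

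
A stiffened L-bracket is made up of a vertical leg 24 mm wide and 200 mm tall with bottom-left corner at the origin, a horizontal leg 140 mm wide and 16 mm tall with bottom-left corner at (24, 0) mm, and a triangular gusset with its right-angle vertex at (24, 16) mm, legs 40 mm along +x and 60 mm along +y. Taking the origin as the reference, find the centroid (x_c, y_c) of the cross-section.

vertical leg: A = 24 × 200 = 4800.00, centroid at (12.00, 100.00).
horizontal leg: A = 140 × 16 = 2240.00, centroid at (94.00, 8.00).
gusset: A = ½·40·60 = 1200.00, centroid at (37.33, 36.00).
ΣA = 8240.00 mm², ΣAx_c = 312960.00 mm³, ΣAy_c = 541120.00 mm³.
x_c = 312960.00/8240.00 = 37.98 mm; y_c = 541120.00/8240.00 = 65.67 mm.

x_c = 37.98 mm, y_c = 65.67 mm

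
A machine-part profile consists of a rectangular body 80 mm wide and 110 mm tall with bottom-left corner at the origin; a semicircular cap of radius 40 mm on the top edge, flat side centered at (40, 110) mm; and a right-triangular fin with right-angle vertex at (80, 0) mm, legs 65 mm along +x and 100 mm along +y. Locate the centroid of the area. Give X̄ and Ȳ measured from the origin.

Part | A | x̄ᵢ | ȳᵢ | A·x̄ᵢ | A·ȳᵢ
rectangular body | 8800.00 | 40.00 | 55.00 | 352000.00 | 484000.00
semicircular top | 2513.27 | 40.00 | 126.98 | 100530.96 | 319126.82
triangular fin | 3250.00 | 101.67 | 33.33 | 330416.67 | 108333.33
Σ | 14563.27 |  |  | 782947.63 | 911460.15
X̄ = 782947.63 / 14563.27 = 53.76 mm
Ȳ = 911460.15 / 14563.27 = 62.59 mm

X̄ = 53.76 mm, Ȳ = 62.59 mm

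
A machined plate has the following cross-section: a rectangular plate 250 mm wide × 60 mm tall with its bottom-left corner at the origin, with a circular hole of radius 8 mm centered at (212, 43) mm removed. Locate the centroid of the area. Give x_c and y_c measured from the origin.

x_c = 123.82 mm, y_c = 29.82 mm

Part | A | x̄ᵢ | ȳᵢ | A·x̄ᵢ | A·ȳᵢ
plate | 15000.00 | 125.00 | 30.00 | 1875000.00 | 450000.00
hole | -201.06 | 212.00 | 43.00 | -42625.13 | -8645.66
Σ | 14798.94 |  |  | 1832374.87 | 441354.34
x_c = 1832374.87 / 14798.94 = 123.82 mm
y_c = 441354.34 / 14798.94 = 29.82 mm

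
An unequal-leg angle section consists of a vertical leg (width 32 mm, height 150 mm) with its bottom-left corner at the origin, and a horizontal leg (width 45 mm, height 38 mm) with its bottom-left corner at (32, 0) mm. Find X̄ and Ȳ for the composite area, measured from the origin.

X̄ = 26.11 mm, Ȳ = 60.29 mm

vertical leg: A = 32 × 150 = 4800.00, centroid at (16.00, 75.00).
horizontal leg: A = 45 × 38 = 1710.00, centroid at (54.50, 19.00).
ΣA = 6510.00 mm²
ΣAX̄ = (4800.00)(16.00) + (1710.00)(54.50) = 169995.00 mm³
ΣAȲ = (4800.00)(75.00) + (1710.00)(19.00) = 392490.00 mm³
X̄ = 169995.00 / 6510.00 = 26.11 mm
Ȳ = 392490.00 / 6510.00 = 60.29 mm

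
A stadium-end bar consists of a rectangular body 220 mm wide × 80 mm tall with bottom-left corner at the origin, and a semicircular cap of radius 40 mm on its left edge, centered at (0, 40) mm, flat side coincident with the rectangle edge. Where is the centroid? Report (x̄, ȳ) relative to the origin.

x̄ = 94.13 mm, ȳ = 40.00 mm

rectangular body: A = 220 × 80 = 17600.00, centroid at (110.00, 40.00).
semicircular end: A = ½π·40² = 2513.27, centroid at (-16.98, 40.00).
ΣA = 20113.27 mm², ΣAx̄ = 1893333.33 mm³, ΣAȳ = 804530.96 mm³.
x̄ = 1893333.33/20113.27 = 94.13 mm; ȳ = 804530.96/20113.27 = 40.00 mm.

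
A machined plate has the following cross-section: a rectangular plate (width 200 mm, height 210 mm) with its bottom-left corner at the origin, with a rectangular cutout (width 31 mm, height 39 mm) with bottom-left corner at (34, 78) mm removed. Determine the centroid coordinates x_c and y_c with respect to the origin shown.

plate: A = 200 × 210 = 42000.00, centroid at (100.00, 105.00).
hole: A = −(31 × 39) = -1209.00, centroid at (49.50, 97.50).
ΣA = 40791.00 mm²
ΣAx_c = (42000.00)(100.00) + (-1209.00)(49.50) = 4140154.50 mm³
ΣAy_c = (42000.00)(105.00) + (-1209.00)(97.50) = 4292122.50 mm³
x_c = 4140154.50 / 40791.00 = 101.50 mm
y_c = 4292122.50 / 40791.00 = 105.22 mm

x_c = 101.50 mm, y_c = 105.22 mm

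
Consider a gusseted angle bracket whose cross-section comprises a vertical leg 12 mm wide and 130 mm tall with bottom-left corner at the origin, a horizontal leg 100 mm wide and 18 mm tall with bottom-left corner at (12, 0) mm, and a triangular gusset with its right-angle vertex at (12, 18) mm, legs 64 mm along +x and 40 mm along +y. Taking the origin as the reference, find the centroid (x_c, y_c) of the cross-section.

x_c = 35.26 mm, y_c = 33.99 mm

Part | A | x̄ᵢ | ȳᵢ | A·x̄ᵢ | A·ȳᵢ
vertical leg | 1560.00 | 6.00 | 65.00 | 9360.00 | 101400.00
horizontal leg | 1800.00 | 62.00 | 9.00 | 111600.00 | 16200.00
gusset | 1280.00 | 33.33 | 31.33 | 42666.67 | 40106.67
Σ | 4640.00 |  |  | 163626.67 | 157706.67
x_c = 163626.67 / 4640.00 = 35.26 mm
y_c = 157706.67 / 4640.00 = 33.99 mm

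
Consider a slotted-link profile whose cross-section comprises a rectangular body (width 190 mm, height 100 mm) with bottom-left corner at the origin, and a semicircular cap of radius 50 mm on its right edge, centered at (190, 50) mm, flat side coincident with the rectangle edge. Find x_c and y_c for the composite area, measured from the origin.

rectangular body: A = 190 × 100 = 19000.00, centroid at (95.00, 50.00).
semicircular end: A = ½π·50² = 3926.99, centroid at (211.22, 50.00).
ΣA = 22926.99 mm²
ΣAx_c = (19000.00)(95.00) + (3926.99)(211.22) = 2634461.59 mm³
ΣAy_c = (19000.00)(50.00) + (3926.99)(50.00) = 1146349.54 mm³
x_c = 2634461.59 / 22926.99 = 114.91 mm
y_c = 1146349.54 / 22926.99 = 50.00 mm

x_c = 114.91 mm, y_c = 50.00 mm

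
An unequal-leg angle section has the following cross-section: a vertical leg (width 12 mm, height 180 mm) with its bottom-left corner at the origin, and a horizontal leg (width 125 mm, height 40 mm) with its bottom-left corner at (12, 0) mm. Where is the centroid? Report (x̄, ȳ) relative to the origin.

x̄ = 53.84 mm, ȳ = 41.12 mm

vertical leg: A = 12 × 180 = 2160.00, centroid at (6.00, 90.00).
horizontal leg: A = 125 × 40 = 5000.00, centroid at (74.50, 20.00).
ΣA = 7160.00 mm²
ΣAx̄ = (2160.00)(6.00) + (5000.00)(74.50) = 385460.00 mm³
ΣAȳ = (2160.00)(90.00) + (5000.00)(20.00) = 294400.00 mm³
x̄ = 385460.00 / 7160.00 = 53.84 mm
ȳ = 294400.00 / 7160.00 = 41.12 mm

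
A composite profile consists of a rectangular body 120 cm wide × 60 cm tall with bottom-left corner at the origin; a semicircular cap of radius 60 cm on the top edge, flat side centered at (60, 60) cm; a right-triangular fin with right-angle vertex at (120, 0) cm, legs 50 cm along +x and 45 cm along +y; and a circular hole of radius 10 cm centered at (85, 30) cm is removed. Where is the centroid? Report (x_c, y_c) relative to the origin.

x_c = 65.74 cm, y_c = 51.72 cm

rectangular body: A = 120 × 60 = 7200.00, centroid at (60.00, 30.00).
semicircular top: A = ½π·60² = 5654.87, centroid at (60.00, 85.46).
triangular fin: A = ½·50·45 = 1125.00, centroid at (136.67, 15.00).
hole: A = −π·10² = -314.16, centroid at (85.00, 30.00).
ΣA = 13665.71 cm²
ΣAx_c = (7200.00)(60.00) + (5654.87)(60.00) + (1125.00)(136.67) + (-314.16)(85.00) = 898338.47 cm³
ΣAy_c = (7200.00)(30.00) + (5654.87)(85.46) + (1125.00)(15.00) + (-314.16)(30.00) = 706742.23 cm³
x_c = 898338.47 / 13665.71 = 65.74 cm
y_c = 706742.23 / 13665.71 = 51.72 cm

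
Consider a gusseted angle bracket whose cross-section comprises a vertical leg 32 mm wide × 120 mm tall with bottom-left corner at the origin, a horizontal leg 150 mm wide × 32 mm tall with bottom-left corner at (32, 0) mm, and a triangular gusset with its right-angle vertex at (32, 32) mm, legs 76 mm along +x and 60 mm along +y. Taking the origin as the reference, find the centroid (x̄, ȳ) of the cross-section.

x̄ = 64.63 mm, ȳ = 38.99 mm

vertical leg: A = 32 × 120 = 3840.00, centroid at (16.00, 60.00).
horizontal leg: A = 150 × 32 = 4800.00, centroid at (107.00, 16.00).
gusset: A = ½·76·60 = 2280.00, centroid at (57.33, 52.00).
ΣA = 10920.00 mm²
ΣAx̄ = (3840.00)(16.00) + (4800.00)(107.00) + (2280.00)(57.33) = 705760.00 mm³
ΣAȳ = (3840.00)(60.00) + (4800.00)(16.00) + (2280.00)(52.00) = 425760.00 mm³
x̄ = 705760.00 / 10920.00 = 64.63 mm
ȳ = 425760.00 / 10920.00 = 38.99 mm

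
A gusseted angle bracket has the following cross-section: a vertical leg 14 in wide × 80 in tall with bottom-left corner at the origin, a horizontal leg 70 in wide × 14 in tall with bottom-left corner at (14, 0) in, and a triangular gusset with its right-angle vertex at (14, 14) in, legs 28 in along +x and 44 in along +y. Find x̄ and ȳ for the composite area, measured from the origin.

vertical leg: A = 14 × 80 = 1120.00, centroid at (7.00, 40.00).
horizontal leg: A = 70 × 14 = 980.00, centroid at (49.00, 7.00).
gusset: A = ½·28·44 = 616.00, centroid at (23.33, 28.67).
ΣA = 2716.00 in²
ΣAx̄ = (1120.00)(7.00) + (980.00)(49.00) + (616.00)(23.33) = 70233.33 in³
ΣAȳ = (1120.00)(40.00) + (980.00)(7.00) + (616.00)(28.67) = 69318.67 in³
x̄ = 70233.33 / 2716.00 = 25.86 in
ȳ = 69318.67 / 2716.00 = 25.52 in

x̄ = 25.86 in, ȳ = 25.52 in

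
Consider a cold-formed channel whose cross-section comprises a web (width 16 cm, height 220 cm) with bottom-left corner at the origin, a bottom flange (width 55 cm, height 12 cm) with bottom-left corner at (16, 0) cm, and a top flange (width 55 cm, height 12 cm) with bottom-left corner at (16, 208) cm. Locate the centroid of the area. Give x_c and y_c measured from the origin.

Part | A | x̄ᵢ | ȳᵢ | A·x̄ᵢ | A·ȳᵢ
web | 3520.00 | 8.00 | 110.00 | 28160.00 | 387200.00
bottom flange | 660.00 | 43.50 | 6.00 | 28710.00 | 3960.00
top flange | 660.00 | 43.50 | 214.00 | 28710.00 | 141240.00
Σ | 4840.00 |  |  | 85580.00 | 532400.00
x_c = 85580.00 / 4840.00 = 17.68 cm
y_c = 532400.00 / 4840.00 = 110.00 cm

x_c = 17.68 cm, y_c = 110.00 cm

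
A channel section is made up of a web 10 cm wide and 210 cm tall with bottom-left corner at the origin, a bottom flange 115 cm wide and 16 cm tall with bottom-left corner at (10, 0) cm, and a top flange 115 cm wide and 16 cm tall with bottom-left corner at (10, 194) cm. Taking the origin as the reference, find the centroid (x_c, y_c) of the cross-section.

x_c = 44.79 cm, y_c = 105.00 cm

Part | A | x̄ᵢ | ȳᵢ | A·x̄ᵢ | A·ȳᵢ
web | 2100.00 | 5.00 | 105.00 | 10500.00 | 220500.00
bottom flange | 1840.00 | 67.50 | 8.00 | 124200.00 | 14720.00
top flange | 1840.00 | 67.50 | 202.00 | 124200.00 | 371680.00
Σ | 5780.00 |  |  | 258900.00 | 606900.00
x_c = 258900.00 / 5780.00 = 44.79 cm
y_c = 606900.00 / 5780.00 = 105.00 cm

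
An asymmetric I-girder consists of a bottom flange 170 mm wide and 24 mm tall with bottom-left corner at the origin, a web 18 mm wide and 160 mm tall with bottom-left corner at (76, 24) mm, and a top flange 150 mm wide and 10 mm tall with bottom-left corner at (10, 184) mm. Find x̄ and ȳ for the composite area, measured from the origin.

bottom flange: A = 170 × 24 = 4080.00, centroid at (85.00, 12.00).
web: A = 18 × 160 = 2880.00, centroid at (85.00, 104.00).
top flange: A = 150 × 10 = 1500.00, centroid at (85.00, 189.00).
ΣA = 8460.00 mm²
ΣAx̄ = (4080.00)(85.00) + (2880.00)(85.00) + (1500.00)(85.00) = 719100.00 mm³
ΣAȳ = (4080.00)(12.00) + (2880.00)(104.00) + (1500.00)(189.00) = 631980.00 mm³
x̄ = 719100.00 / 8460.00 = 85.00 mm
ȳ = 631980.00 / 8460.00 = 74.70 mm

x̄ = 85.00 mm, ȳ = 74.70 mm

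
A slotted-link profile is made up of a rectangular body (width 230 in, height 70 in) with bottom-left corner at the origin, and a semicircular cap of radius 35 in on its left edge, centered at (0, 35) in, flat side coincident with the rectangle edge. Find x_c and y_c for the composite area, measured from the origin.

rectangular body: A = 230 × 70 = 16100.00, centroid at (115.00, 35.00).
semicircular end: A = ½π·35² = 1924.23, centroid at (-14.85, 35.00).
ΣA = 18024.23 in², ΣAx_c = 1822916.67 in³, ΣAy_c = 630847.89 in³.
x_c = 1822916.67/18024.23 = 101.14 in; y_c = 630847.89/18024.23 = 35.00 in.

x_c = 101.14 in, y_c = 35.00 in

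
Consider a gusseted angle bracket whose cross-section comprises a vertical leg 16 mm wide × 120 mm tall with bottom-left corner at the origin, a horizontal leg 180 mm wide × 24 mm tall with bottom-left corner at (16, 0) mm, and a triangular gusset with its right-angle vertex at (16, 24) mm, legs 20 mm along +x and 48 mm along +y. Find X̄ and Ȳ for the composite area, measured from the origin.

vertical leg: A = 16 × 120 = 1920.00, centroid at (8.00, 60.00).
horizontal leg: A = 180 × 24 = 4320.00, centroid at (106.00, 12.00).
gusset: A = ½·20·48 = 480.00, centroid at (22.67, 40.00).
ΣA = 6720.00 mm², ΣAX̄ = 484160.00 mm³, ΣAȲ = 186240.00 mm³.
X̄ = 484160.00/6720.00 = 72.05 mm; Ȳ = 186240.00/6720.00 = 27.71 mm.

X̄ = 72.05 mm, Ȳ = 27.71 mm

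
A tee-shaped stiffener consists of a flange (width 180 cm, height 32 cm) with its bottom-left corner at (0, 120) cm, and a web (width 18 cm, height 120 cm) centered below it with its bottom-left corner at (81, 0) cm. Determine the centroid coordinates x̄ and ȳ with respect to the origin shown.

web: A = 18 × 120 = 2160.00, centroid at (90.00, 60.00).
flange: A = 180 × 32 = 5760.00, centroid at (90.00, 136.00).
ΣA = 7920.00 cm², ΣAx̄ = 712800.00 cm³, ΣAȳ = 912960.00 cm³.
x̄ = 712800.00/7920.00 = 90.00 cm; ȳ = 912960.00/7920.00 = 115.27 cm.

x̄ = 90.00 cm, ȳ = 115.27 cm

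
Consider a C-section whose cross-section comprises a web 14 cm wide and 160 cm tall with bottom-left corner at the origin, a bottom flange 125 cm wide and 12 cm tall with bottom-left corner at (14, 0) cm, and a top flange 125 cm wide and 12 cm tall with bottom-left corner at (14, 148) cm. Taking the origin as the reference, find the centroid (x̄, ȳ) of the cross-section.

x̄ = 46.79 cm, ȳ = 80.00 cm

web: A = 14 × 160 = 2240.00, centroid at (7.00, 80.00).
bottom flange: A = 125 × 12 = 1500.00, centroid at (76.50, 6.00).
top flange: A = 125 × 12 = 1500.00, centroid at (76.50, 154.00).
ΣA = 5240.00 cm², ΣAx̄ = 245180.00 cm³, ΣAȳ = 419200.00 cm³.
x̄ = 245180.00/5240.00 = 46.79 cm; ȳ = 419200.00/5240.00 = 80.00 cm.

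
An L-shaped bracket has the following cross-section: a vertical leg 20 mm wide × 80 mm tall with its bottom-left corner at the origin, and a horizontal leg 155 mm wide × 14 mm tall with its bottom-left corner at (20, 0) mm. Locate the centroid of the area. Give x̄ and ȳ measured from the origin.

vertical leg: A = 20 × 80 = 1600.00, centroid at (10.00, 40.00).
horizontal leg: A = 155 × 14 = 2170.00, centroid at (97.50, 7.00).
ΣA = 3770.00 mm²
ΣAx̄ = (1600.00)(10.00) + (2170.00)(97.50) = 227575.00 mm³
ΣAȳ = (1600.00)(40.00) + (2170.00)(7.00) = 79190.00 mm³
x̄ = 227575.00 / 3770.00 = 60.36 mm
ȳ = 79190.00 / 3770.00 = 21.01 mm

x̄ = 60.36 mm, ȳ = 21.01 mm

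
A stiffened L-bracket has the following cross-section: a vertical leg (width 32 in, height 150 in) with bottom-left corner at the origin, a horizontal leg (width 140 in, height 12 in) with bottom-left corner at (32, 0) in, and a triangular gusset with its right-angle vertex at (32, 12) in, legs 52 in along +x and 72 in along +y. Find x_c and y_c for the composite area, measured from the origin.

x_c = 40.77 in, y_c = 52.38 in

vertical leg: A = 32 × 150 = 4800.00, centroid at (16.00, 75.00).
horizontal leg: A = 140 × 12 = 1680.00, centroid at (102.00, 6.00).
gusset: A = ½·52·72 = 1872.00, centroid at (49.33, 36.00).
ΣA = 8352.00 in²
ΣAx_c = (4800.00)(16.00) + (1680.00)(102.00) + (1872.00)(49.33) = 340512.00 in³
ΣAy_c = (4800.00)(75.00) + (1680.00)(6.00) + (1872.00)(36.00) = 437472.00 in³
x_c = 340512.00 / 8352.00 = 40.77 in
y_c = 437472.00 / 8352.00 = 52.38 in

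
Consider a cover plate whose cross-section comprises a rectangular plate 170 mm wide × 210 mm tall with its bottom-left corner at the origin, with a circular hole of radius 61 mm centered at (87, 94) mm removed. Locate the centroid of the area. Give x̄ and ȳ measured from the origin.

x̄ = 84.03 mm, ȳ = 110.36 mm

plate: A = 170 × 210 = 35700.00, centroid at (85.00, 105.00).
hole: A = −π·61² = -11689.87, centroid at (87.00, 94.00).
ΣA = 24010.13 mm², ΣAx̄ = 2017481.64 mm³, ΣAȳ = 2649652.57 mm³.
x̄ = 2017481.64/24010.13 = 84.03 mm; ȳ = 2649652.57/24010.13 = 110.36 mm.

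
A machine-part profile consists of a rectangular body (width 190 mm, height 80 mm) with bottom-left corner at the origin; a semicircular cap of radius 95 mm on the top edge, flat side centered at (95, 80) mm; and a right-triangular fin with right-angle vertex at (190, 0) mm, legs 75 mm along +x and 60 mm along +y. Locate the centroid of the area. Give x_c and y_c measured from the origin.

x_c = 103.54 mm, y_c = 74.58 mm

Part | A | x̄ᵢ | ȳᵢ | A·x̄ᵢ | A·ȳᵢ
rectangular body | 15200.00 | 95.00 | 40.00 | 1444000.00 | 608000.00
semicircular top | 14176.44 | 95.00 | 120.32 | 1346761.50 | 1705698.28
triangular fin | 2250.00 | 215.00 | 20.00 | 483750.00 | 45000.00
Σ | 31626.44 |  |  | 3274511.50 | 2358698.28
x_c = 3274511.50 / 31626.44 = 103.54 mm
y_c = 2358698.28 / 31626.44 = 74.58 mm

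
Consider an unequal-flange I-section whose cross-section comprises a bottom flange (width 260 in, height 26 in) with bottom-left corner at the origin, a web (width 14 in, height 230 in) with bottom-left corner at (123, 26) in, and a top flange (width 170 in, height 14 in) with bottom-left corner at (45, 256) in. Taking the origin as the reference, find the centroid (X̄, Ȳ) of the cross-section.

Part | A | x̄ᵢ | ȳᵢ | A·x̄ᵢ | A·ȳᵢ
bottom flange | 6760.00 | 130.00 | 13.00 | 878800.00 | 87880.00
web | 3220.00 | 130.00 | 141.00 | 418600.00 | 454020.00
top flange | 2380.00 | 130.00 | 263.00 | 309400.00 | 625940.00
Σ | 12360.00 |  |  | 1606800.00 | 1167840.00
X̄ = 1606800.00 / 12360.00 = 130.00 in
Ȳ = 1167840.00 / 12360.00 = 94.49 in

X̄ = 130.00 in, Ȳ = 94.49 in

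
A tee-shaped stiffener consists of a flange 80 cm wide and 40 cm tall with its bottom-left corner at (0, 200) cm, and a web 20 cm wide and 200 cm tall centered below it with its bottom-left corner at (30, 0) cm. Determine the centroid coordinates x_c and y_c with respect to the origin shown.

x_c = 40.00 cm, y_c = 153.33 cm

web: A = 20 × 200 = 4000.00, centroid at (40.00, 100.00).
flange: A = 80 × 40 = 3200.00, centroid at (40.00, 220.00).
ΣA = 7200.00 cm²
ΣAx_c = (4000.00)(40.00) + (3200.00)(40.00) = 288000.00 cm³
ΣAy_c = (4000.00)(100.00) + (3200.00)(220.00) = 1104000.00 cm³
x_c = 288000.00 / 7200.00 = 40.00 cm
y_c = 1104000.00 / 7200.00 = 153.33 cm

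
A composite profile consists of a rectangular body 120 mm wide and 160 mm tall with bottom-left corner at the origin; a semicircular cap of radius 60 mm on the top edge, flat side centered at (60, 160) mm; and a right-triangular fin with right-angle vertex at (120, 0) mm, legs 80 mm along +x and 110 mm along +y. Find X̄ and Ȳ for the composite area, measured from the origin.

X̄ = 73.03 mm, Ȳ = 93.87 mm

rectangular body: A = 120 × 160 = 19200.00, centroid at (60.00, 80.00).
semicircular top: A = ½π·60² = 5654.87, centroid at (60.00, 185.46).
triangular fin: A = ½·80·110 = 4400.00, centroid at (146.67, 36.67).
ΣA = 29254.87 mm², ΣAX̄ = 2136625.34 mm³, ΣAȲ = 2746112.02 mm³.
X̄ = 2136625.34/29254.87 = 73.03 mm; Ȳ = 2746112.02/29254.87 = 93.87 mm.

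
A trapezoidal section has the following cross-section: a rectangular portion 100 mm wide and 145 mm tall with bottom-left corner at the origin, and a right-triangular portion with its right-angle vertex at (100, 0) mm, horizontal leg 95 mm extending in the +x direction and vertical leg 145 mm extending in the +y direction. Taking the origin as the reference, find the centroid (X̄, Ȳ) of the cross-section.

X̄ = 76.30 mm, Ȳ = 64.72 mm

Part | A | x̄ᵢ | ȳᵢ | A·x̄ᵢ | A·ȳᵢ
rectangular portion | 14500.00 | 50.00 | 72.50 | 725000.00 | 1051250.00
triangular portion | 6887.50 | 131.67 | 48.33 | 906854.17 | 332895.83
Σ | 21387.50 |  |  | 1631854.17 | 1384145.83
X̄ = 1631854.17 / 21387.50 = 76.30 mm
Ȳ = 1384145.83 / 21387.50 = 64.72 mm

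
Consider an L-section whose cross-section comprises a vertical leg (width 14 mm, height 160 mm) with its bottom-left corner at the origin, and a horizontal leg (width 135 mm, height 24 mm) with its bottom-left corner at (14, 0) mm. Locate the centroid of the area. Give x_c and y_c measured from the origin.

x_c = 51.05 mm, y_c = 39.80 mm

Part | A | x̄ᵢ | ȳᵢ | A·x̄ᵢ | A·ȳᵢ
vertical leg | 2240.00 | 7.00 | 80.00 | 15680.00 | 179200.00
horizontal leg | 3240.00 | 81.50 | 12.00 | 264060.00 | 38880.00
Σ | 5480.00 |  |  | 279740.00 | 218080.00
x_c = 279740.00 / 5480.00 = 51.05 mm
y_c = 218080.00 / 5480.00 = 39.80 mm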